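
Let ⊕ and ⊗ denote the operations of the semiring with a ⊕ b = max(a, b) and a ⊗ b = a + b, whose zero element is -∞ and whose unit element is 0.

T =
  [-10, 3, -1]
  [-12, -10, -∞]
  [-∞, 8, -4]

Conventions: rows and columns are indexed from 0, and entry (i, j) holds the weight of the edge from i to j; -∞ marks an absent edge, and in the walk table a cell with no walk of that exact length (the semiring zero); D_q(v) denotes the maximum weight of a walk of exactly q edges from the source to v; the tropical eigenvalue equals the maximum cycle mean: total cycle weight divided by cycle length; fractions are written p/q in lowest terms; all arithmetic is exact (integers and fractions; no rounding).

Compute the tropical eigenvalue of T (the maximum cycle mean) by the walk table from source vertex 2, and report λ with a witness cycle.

q=0: [-∞, -∞, 0]
q=1: [-∞, 8, -4]
q=2: [-4, 4, -8]
q=3: [-8, 0, -5]
Optimal cycle mean attained by: cycle 0->2->1->0, total (-1) + 8 + (-12), length 3.
Answer: λ = -5/3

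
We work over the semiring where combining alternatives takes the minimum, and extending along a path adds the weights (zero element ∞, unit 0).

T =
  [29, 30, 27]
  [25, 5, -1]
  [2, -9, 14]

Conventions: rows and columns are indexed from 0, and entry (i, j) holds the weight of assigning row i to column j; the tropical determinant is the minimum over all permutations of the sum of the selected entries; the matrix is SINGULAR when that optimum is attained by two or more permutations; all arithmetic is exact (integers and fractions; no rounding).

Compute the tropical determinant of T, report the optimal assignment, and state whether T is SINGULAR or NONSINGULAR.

σ = (0, 1, 2): 29 + 5 + 14 = 48
σ = (0, 2, 1): 29 + (-1) + (-9) = 19
σ = (1, 0, 2): 30 + 25 + 14 = 69
σ = (1, 2, 0): 30 + (-1) + 2 = 31
σ = (2, 0, 1): 27 + 25 + (-9) = 43
σ = (2, 1, 0): 27 + 5 + 2 = 34
Optimal value attained by: σ = (0, 2, 1).
Answer: det⊕(T) = 19; verdict: NONSINGULAR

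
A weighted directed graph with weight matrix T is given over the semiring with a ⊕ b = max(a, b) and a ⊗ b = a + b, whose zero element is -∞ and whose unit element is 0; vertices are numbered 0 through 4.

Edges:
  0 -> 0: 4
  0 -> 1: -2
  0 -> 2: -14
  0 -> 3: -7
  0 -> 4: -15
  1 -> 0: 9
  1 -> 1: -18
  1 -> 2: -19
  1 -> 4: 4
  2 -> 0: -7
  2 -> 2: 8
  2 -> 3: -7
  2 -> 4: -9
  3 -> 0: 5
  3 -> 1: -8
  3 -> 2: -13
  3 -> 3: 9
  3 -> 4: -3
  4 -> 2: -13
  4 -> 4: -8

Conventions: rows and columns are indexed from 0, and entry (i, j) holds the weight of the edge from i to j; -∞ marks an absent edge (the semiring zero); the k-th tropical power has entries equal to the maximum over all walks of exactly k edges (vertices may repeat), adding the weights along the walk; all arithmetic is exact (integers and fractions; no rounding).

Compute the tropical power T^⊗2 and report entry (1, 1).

T^⊗2:
  [8, 2, -6, 2, 2]
  [13, 7, -5, 2, -4]
  [1, -9, 16, 2, -1]
  [14, 3, -4, 18, 6]
  [-20, -∞, -5, -20, -16]
Key observation: the optimum is the walk 1->0->1, with weight 9 + (-2) = 7.
Optimal value attained by: walk 1->0->1.
Answer: (T^⊗2)[1][1] = 7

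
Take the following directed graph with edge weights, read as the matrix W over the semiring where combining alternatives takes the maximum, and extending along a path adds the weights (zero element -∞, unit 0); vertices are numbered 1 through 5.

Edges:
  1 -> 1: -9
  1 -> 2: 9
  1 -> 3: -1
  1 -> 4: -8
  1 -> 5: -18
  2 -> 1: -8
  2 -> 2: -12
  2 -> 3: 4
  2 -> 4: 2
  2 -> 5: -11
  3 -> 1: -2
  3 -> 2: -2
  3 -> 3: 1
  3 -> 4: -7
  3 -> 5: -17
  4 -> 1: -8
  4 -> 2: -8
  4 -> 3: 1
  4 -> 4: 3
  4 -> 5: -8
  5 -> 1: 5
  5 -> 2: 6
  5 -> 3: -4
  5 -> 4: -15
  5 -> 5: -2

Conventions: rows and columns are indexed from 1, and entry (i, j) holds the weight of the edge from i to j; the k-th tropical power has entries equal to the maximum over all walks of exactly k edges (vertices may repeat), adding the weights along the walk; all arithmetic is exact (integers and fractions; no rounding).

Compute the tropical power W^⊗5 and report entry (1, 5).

W^⊗2:
  [1, 0, 13, 11, -2]
  [2, 2, 5, 5, -6]
  [-1, 7, 2, 0, -13]
  [-1, 1, 4, 6, -5]
  [3, 14, 10, 8, -4]
W^⊗3:
  [11, 11, 14, 14, 3]
  [3, 11, 6, 8, -3]
  [0, 8, 11, 9, -4]
  [2, 8, 7, 9, -2]
  [8, 12, 18, 16, 3]
W^⊗4:
  [12, 20, 15, 17, 6]
  [4, 12, 15, 13, 0]
  [9, 9, 12, 12, 1]
  [5, 11, 12, 12, 1]
  [16, 17, 19, 19, 8]
W^⊗5:
  [13, 21, 24, 22, 9]
  [13, 13, 16, 16, 5]
  [10, 18, 13, 15, 4]
  [10, 14, 15, 15, 4]
  [17, 25, 21, 22, 11]
Key observation: the optimum is the walk 1->2->3->1->2->5, with weight 9 + 4 + (-2) + 9 + (-11) = 9.
Optimal value attained by: walk 1->2->3->1->2->5.
Answer: (W^⊗5)[1][5] = 9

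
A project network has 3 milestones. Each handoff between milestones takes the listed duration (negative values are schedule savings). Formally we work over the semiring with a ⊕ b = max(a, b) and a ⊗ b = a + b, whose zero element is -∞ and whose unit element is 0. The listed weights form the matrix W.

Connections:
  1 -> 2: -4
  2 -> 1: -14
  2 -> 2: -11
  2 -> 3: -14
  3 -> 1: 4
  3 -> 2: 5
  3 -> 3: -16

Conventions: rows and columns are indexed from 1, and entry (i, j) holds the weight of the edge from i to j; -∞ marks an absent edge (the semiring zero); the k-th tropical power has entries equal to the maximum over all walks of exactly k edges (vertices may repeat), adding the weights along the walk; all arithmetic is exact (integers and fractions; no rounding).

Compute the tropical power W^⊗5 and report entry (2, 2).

W^⊗2:
  [-18, -15, -18]
  [-10, -9, -25]
  [-9, 0, -9]
W^⊗3:
  [-14, -13, -29]
  [-21, -14, -23]
  [-5, -4, -14]
W^⊗4:
  [-25, -18, -27]
  [-19, -18, -28]
  [-10, -9, -18]
W^⊗5:
  [-23, -22, -32]
  [-24, -23, -32]
  [-14, -13, -23]
Key observation: the optimum is the walk 2->3->1->2->3->2, with weight (-14) + 4 + (-4) + (-14) + 5 = -23.
Optimal value attained by: walk 2->3->1->2->3->2.
Answer: (W^⊗5)[2][2] = -23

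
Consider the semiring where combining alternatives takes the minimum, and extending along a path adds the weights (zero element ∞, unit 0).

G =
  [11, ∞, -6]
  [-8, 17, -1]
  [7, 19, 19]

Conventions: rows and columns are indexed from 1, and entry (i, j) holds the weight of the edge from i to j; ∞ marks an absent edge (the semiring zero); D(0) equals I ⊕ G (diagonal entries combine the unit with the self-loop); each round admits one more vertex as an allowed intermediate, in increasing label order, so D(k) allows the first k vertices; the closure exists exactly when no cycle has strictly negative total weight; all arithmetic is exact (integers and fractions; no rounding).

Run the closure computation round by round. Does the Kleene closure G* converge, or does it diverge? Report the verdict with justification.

D(0):
  [0, ∞, -6]
  [-8, 0, -1]
  [7, 19, 0]
D(1):
  [0, ∞, -6]
  [-8, 0, -14]
  [7, 19, 0]
D(2):
  [0, ∞, -6]
  [-8, 0, -14]
  [7, 19, 0]
D(3):
  [0, 13, -6]
  [-8, 0, -14]
  [7, 19, 0]
Key observation: every diagonal entry stays at the unit through all rounds, so no improving cycle exists.
Answer: CONVERGES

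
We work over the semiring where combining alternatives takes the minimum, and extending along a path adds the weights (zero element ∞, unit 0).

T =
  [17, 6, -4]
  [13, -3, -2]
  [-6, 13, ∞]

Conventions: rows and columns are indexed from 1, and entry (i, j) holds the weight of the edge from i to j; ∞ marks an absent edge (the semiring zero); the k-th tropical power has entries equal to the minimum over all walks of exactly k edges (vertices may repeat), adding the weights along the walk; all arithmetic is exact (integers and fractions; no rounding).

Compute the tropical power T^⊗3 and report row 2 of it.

T^⊗2:
  [-10, 3, 4]
  [-8, -6, -5]
  [11, 0, -10]
T^⊗3:
  [-2, -4, -14]
  [-11, -9, -12]
  [-16, -3, -2]
Answer: row 2 of T^⊗3 = [-11, -9, -12]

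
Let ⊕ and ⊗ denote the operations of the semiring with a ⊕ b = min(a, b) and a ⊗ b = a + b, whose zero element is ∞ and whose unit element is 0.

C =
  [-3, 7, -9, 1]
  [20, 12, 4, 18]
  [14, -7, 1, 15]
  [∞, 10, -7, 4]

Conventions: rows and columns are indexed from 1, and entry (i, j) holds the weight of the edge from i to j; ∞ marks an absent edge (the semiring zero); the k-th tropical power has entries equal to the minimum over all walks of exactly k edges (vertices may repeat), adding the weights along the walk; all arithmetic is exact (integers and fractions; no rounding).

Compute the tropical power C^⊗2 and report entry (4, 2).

C^⊗2:
  [-6, -16, -12, -2]
  [17, -3, 5, 19]
  [11, -6, -3, 11]
  [7, -14, -6, 8]
Key observation: the optimum is the walk 4->3->2, with weight (-7) + (-7) = -14.
Optimal value attained by: walk 4->3->2.
Answer: (C^⊗2)[4][2] = -14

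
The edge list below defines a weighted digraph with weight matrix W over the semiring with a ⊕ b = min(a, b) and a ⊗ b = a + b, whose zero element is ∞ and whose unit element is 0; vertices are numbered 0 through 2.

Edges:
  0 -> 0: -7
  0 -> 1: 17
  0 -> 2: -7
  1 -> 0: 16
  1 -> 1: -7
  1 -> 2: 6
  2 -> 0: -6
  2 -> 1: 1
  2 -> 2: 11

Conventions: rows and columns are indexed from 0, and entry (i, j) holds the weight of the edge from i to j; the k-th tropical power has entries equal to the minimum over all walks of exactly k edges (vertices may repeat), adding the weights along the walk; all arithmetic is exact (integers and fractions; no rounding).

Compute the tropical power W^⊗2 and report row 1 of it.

W^⊗2:
  [-14, -6, -14]
  [0, -14, -1]
  [-13, -6, -13]
Answer: row 1 of W^⊗2 = [0, -14, -1]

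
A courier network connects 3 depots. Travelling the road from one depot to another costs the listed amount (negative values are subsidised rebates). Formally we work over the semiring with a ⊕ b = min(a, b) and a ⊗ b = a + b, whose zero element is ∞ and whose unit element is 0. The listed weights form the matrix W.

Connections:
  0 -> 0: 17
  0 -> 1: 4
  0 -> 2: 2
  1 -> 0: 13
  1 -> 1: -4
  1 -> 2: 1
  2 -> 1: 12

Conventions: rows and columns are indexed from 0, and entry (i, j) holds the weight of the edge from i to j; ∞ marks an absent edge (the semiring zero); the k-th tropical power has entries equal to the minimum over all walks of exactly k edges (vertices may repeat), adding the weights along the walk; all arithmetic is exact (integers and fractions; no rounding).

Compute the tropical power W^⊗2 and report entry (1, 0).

W^⊗2:
  [17, 0, 5]
  [9, -8, -3]
  [25, 8, 13]
Key observation: the optimum is the walk 1->1->0, with weight (-4) + 13 = 9.
Optimal value attained by: walk 1->1->0.
Answer: (W^⊗2)[1][0] = 9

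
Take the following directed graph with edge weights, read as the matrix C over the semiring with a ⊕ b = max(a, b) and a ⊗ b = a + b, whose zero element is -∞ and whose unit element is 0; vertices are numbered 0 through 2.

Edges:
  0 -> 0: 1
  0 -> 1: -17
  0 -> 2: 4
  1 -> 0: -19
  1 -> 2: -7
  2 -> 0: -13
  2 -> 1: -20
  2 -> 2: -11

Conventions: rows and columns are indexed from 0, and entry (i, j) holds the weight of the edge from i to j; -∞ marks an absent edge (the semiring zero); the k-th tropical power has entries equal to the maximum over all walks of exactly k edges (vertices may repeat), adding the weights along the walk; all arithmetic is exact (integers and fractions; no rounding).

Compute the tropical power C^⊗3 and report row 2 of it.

C^⊗2:
  [2, -16, 5]
  [-18, -27, -15]
  [-12, -30, -9]
C^⊗3:
  [3, -15, 6]
  [-17, -35, -14]
  [-11, -29, -8]
Answer: row 2 of C^⊗3 = [-11, -29, -8]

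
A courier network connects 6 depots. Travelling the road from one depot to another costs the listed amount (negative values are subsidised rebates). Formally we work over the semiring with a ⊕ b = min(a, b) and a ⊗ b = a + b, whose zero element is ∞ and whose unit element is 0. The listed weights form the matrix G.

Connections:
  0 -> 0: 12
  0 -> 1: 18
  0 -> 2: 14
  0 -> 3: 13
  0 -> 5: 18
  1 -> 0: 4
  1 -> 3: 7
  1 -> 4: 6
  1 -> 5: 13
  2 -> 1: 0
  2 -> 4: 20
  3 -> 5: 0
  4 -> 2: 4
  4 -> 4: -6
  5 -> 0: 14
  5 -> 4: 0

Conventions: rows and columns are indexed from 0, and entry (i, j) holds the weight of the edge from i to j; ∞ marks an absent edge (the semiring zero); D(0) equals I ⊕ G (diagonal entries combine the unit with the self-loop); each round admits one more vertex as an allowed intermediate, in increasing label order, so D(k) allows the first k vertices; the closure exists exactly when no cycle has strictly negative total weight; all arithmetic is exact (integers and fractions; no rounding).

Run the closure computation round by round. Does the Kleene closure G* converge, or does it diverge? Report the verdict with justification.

Detection: at round 0, diagonal entry (4, 4) turns strictly negative.
Key observation: the cycle 4->4 has total weight (-6), which is strictly negative.
Answer: DIVERGES — negative cycle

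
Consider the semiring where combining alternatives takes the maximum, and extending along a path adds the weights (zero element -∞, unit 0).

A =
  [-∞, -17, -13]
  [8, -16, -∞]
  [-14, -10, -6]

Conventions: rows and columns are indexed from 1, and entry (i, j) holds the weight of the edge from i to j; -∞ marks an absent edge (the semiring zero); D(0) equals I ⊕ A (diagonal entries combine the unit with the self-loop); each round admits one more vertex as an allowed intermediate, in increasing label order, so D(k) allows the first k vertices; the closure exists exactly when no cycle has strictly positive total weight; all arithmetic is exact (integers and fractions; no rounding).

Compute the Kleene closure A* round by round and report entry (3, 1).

D(0):
  [0, -17, -13]
  [8, 0, -∞]
  [-14, -10, 0]
D(1):
  [0, -17, -13]
  [8, 0, -5]
  [-14, -10, 0]
D(2):
  [0, -17, -13]
  [8, 0, -5]
  [-2, -10, 0]
D(3):
  [0, -17, -13]
  [8, 0, -5]
  [-2, -10, 0]
Answer: A*[3][1] = -2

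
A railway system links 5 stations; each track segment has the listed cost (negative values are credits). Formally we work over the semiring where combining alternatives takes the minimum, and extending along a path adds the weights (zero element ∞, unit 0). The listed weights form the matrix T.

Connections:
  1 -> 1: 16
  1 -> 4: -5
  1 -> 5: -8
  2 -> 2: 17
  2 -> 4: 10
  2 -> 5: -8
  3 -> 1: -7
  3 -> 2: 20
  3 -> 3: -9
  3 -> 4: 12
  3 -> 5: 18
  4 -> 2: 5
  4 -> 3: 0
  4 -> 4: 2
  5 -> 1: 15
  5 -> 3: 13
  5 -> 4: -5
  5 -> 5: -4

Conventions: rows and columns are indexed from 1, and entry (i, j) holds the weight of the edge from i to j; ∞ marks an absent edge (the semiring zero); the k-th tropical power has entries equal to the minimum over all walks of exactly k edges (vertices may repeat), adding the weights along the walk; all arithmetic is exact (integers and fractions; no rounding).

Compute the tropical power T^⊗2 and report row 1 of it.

T^⊗2:
  [7, 0, -5, -13, -12]
  [7, 15, 5, -13, -12]
  [-16, 11, -18, -12, -15]
  [-7, 7, -9, 4, -3]
  [6, 0, -5, -9, -8]
Answer: row 1 of T^⊗2 = [7, 0, -5, -13, -12]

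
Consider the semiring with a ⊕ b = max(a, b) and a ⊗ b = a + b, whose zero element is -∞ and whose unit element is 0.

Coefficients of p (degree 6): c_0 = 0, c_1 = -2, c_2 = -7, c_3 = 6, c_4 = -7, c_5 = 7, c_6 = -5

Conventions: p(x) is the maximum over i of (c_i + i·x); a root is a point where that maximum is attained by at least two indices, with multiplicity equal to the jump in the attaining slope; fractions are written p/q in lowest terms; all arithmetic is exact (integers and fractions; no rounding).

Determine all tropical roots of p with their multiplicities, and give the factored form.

hull edge (i=0, c=0) to (i=3, c=6): slope 2, span 3
hull edge (i=3, c=6) to (i=5, c=7): slope 1/2, span 2
hull edge (i=5, c=7) to (i=6, c=-5): slope -12, span 1
Factored form: p(x) = -5 ⊗ (x ⊕ (-2)) ⊗ (x ⊕ (-2)) ⊗ (x ⊕ (-2)) ⊗ (x ⊕ (-1/2)) ⊗ (x ⊕ (-1/2)) ⊗ (x ⊕ 12)
Answer: roots = -2 (mult 3), -1/2 (mult 2), 12 (mult 1)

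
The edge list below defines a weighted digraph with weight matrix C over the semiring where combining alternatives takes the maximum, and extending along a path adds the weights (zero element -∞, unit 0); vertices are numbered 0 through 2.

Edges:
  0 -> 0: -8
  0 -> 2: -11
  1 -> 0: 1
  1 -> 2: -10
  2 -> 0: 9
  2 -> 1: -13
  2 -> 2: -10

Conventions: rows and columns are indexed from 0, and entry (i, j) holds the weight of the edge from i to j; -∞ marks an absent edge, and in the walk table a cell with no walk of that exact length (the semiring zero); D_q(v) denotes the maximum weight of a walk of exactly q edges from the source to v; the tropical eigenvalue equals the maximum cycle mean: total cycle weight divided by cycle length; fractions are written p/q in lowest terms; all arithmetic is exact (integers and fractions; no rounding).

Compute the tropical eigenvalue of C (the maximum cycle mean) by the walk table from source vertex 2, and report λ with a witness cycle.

q=0: [-∞, -∞, 0]
q=1: [9, -13, -10]
q=2: [1, -23, -2]
q=3: [7, -15, -10]
Optimal cycle mean attained by: cycle 0->2->0, total (-11) + 9, length 2.
Answer: λ = -1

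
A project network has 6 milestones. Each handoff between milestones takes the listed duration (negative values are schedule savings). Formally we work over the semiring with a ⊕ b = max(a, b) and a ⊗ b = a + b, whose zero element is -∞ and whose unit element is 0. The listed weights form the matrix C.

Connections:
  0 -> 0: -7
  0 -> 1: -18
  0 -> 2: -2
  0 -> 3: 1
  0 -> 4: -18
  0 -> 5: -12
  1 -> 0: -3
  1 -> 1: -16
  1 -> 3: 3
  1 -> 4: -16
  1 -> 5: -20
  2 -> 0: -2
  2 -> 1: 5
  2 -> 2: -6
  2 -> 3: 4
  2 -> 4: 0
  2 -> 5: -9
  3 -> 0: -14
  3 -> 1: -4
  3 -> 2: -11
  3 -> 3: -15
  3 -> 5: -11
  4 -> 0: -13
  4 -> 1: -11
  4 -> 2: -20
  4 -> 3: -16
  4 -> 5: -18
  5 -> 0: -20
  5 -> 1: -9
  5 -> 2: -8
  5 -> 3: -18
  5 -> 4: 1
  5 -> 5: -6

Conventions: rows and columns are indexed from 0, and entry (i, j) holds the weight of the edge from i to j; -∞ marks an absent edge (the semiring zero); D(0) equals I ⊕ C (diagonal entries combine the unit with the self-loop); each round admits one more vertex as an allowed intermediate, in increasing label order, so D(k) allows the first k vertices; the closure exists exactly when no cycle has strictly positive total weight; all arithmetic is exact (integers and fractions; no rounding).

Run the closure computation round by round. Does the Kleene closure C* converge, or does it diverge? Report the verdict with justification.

D(0):
  [0, -18, -2, 1, -18, -12]
  [-3, 0, -∞, 3, -16, -20]
  [-2, 5, 0, 4, 0, -9]
  [-14, -4, -11, 0, -∞, -11]
  [-13, -11, -20, -16, 0, -18]
  [-20, -9, -8, -18, 1, 0]
D(1):
  [0, -18, -2, 1, -18, -12]
  [-3, 0, -5, 3, -16, -15]
  [-2, 5, 0, 4, 0, -9]
  [-14, -4, -11, 0, -32, -11]
  [-13, -11, -15, -12, 0, -18]
  [-20, -9, -8, -18, 1, 0]
D(2):
  [0, -18, -2, 1, -18, -12]
  [-3, 0, -5, 3, -16, -15]
  [2, 5, 0, 8, 0, -9]
  [-7, -4, -9, 0, -20, -11]
  [-13, -11, -15, -8, 0, -18]
  [-12, -9, -8, -6, 1, 0]
D(3):
  [0, 3, -2, 6, -2, -11]
  [-3, 0, -5, 3, -5, -14]
  [2, 5, 0, 8, 0, -9]
  [-7, -4, -9, 0, -9, -11]
  [-13, -10, -15, -7, 0, -18]
  [-6, -3, -8, 0, 1, 0]
D(4):
  [0, 3, -2, 6, -2, -5]
  [-3, 0, -5, 3, -5, -8]
  [2, 5, 0, 8, 0, -3]
  [-7, -4, -9, 0, -9, -11]
  [-13, -10, -15, -7, 0, -18]
  [-6, -3, -8, 0, 1, 0]
D(5):
  [0, 3, -2, 6, -2, -5]
  [-3, 0, -5, 3, -5, -8]
  [2, 5, 0, 8, 0, -3]
  [-7, -4, -9, 0, -9, -11]
  [-13, -10, -15, -7, 0, -18]
  [-6, -3, -8, 0, 1, 0]
D(6):
  [0, 3, -2, 6, -2, -5]
  [-3, 0, -5, 3, -5, -8]
  [2, 5, 0, 8, 0, -3]
  [-7, -4, -9, 0, -9, -11]
  [-13, -10, -15, -7, 0, -18]
  [-6, -3, -8, 0, 1, 0]
Key observation: every diagonal entry stays at the unit through all rounds, so no improving cycle exists.
Answer: CONVERGES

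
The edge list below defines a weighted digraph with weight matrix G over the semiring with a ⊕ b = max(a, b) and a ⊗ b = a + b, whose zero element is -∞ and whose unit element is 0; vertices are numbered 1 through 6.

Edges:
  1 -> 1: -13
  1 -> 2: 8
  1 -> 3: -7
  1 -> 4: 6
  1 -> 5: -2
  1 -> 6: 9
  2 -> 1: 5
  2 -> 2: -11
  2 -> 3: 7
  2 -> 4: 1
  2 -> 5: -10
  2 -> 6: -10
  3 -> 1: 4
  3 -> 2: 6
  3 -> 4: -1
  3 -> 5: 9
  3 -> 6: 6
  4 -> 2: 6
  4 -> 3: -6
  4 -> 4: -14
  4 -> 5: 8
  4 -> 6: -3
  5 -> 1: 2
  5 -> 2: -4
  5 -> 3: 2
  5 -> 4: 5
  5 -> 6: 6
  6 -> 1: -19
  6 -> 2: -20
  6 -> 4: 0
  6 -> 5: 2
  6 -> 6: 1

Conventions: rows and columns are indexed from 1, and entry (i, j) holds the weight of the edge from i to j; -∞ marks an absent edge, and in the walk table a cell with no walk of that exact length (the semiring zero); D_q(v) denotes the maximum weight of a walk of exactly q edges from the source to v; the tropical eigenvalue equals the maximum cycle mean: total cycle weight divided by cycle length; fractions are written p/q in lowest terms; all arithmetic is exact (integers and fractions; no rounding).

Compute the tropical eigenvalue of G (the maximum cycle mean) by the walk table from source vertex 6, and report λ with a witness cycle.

q=0: [-∞, -∞, -∞, -∞, -∞, 0]
q=1: [-19, -20, -∞, 0, 2, 1]
q=2: [4, 6, 4, 7, 8, 8]
q=3: [11, 13, 13, 13, 15, 14]
q=4: [18, 19, 20, 20, 22, 21]
q=5: [24, 26, 26, 27, 29, 28]
q=6: [31, 33, 33, 34, 35, 35]
Optimal cycle mean attained by: cycle 2->3->5->4->2, total 7 + 9 + 5 + 6, length 4.
Answer: λ = 27/4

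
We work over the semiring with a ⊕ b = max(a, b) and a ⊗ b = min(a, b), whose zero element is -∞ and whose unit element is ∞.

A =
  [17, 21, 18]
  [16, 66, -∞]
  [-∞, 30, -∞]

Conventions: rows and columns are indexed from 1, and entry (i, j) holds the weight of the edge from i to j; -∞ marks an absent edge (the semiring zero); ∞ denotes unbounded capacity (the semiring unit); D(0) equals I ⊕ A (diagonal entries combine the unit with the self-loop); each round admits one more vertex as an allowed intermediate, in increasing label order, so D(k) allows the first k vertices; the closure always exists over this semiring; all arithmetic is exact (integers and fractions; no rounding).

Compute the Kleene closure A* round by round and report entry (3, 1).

D(0):
  [∞, 21, 18]
  [16, ∞, -∞]
  [-∞, 30, ∞]
D(1):
  [∞, 21, 18]
  [16, ∞, 16]
  [-∞, 30, ∞]
D(2):
  [∞, 21, 18]
  [16, ∞, 16]
  [16, 30, ∞]
D(3):
  [∞, 21, 18]
  [16, ∞, 16]
  [16, 30, ∞]
Answer: A*[3][1] = 16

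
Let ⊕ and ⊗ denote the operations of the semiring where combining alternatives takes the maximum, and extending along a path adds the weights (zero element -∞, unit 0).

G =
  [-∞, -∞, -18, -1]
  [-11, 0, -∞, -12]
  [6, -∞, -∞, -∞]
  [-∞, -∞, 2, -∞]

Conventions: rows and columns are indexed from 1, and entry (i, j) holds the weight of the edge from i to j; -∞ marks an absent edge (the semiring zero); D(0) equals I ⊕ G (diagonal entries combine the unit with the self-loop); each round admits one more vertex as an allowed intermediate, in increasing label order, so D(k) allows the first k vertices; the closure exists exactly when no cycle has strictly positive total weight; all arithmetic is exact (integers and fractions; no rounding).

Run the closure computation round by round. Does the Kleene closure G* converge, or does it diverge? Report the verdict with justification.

D(0):
  [0, -∞, -18, -1]
  [-11, 0, -∞, -12]
  [6, -∞, 0, -∞]
  [-∞, -∞, 2, 0]
D(1):
  [0, -∞, -18, -1]
  [-11, 0, -29, -12]
  [6, -∞, 0, 5]
  [-∞, -∞, 2, 0]
D(2):
  [0, -∞, -18, -1]
  [-11, 0, -29, -12]
  [6, -∞, 0, 5]
  [-∞, -∞, 2, 0]
Detection: at round 3, diagonal entry (4, 4) turns strictly positive.
Key observation: the cycle 4->3->1->4 has total weight 2 + 6 + (-1), which is strictly positive.
Answer: DIVERGES — positive cycle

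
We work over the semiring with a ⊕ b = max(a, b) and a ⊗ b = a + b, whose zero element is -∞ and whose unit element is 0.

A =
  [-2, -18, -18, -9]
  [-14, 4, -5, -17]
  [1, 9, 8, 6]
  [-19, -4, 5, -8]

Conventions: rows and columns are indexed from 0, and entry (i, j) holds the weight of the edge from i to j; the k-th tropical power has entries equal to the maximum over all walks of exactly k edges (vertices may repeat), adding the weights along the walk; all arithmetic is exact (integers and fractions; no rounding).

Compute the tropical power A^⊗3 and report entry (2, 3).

A^⊗2:
  [-4, -9, -4, -11]
  [-4, 8, 3, 1]
  [9, 17, 16, 14]
  [6, 14, 13, 11]
A^⊗3:
  [-3, 5, 4, 2]
  [4, 12, 11, 9]
  [17, 25, 24, 22]
  [14, 22, 21, 19]
Key observation: the optimum is the walk 2->2->2->3, with weight 8 + 8 + 6 = 22.
Optimal value attained by: walk 2->2->2->3.
Answer: (A^⊗3)[2][3] = 22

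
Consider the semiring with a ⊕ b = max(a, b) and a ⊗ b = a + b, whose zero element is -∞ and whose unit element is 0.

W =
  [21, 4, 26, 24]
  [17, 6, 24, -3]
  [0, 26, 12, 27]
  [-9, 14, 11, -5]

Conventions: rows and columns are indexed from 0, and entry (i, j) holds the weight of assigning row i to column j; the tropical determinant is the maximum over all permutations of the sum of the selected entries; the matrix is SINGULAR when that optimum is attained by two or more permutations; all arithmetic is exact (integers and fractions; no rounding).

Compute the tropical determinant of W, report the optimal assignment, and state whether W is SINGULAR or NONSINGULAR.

σ = (0, 1, 2, 3): 21 + 6 + 12 + (-5) = 34
σ = (0, 1, 3, 2): 21 + 6 + 27 + 11 = 65
σ = (0, 2, 1, 3): 21 + 24 + 26 + (-5) = 66
σ = (0, 2, 3, 1): 21 + 24 + 27 + 14 = 86
σ = (0, 3, 1, 2): 21 + (-3) + 26 + 11 = 55
σ = (0, 3, 2, 1): 21 + (-3) + 12 + 14 = 44
σ = (1, 0, 2, 3): 4 + 17 + 12 + (-5) = 28
σ = (1, 0, 3, 2): 4 + 17 + 27 + 11 = 59
σ = (1, 2, 0, 3): 4 + 24 + 0 + (-5) = 23
σ = (1, 2, 3, 0): 4 + 24 + 27 + (-9) = 46
σ = (1, 3, 0, 2): 4 + (-3) + 0 + 11 = 12
σ = (1, 3, 2, 0): 4 + (-3) + 12 + (-9) = 4
σ = (2, 0, 1, 3): 26 + 17 + 26 + (-5) = 64
σ = (2, 0, 3, 1): 26 + 17 + 27 + 14 = 84
σ = (2, 1, 0, 3): 26 + 6 + 0 + (-5) = 27
σ = (2, 1, 3, 0): 26 + 6 + 27 + (-9) = 50
σ = (2, 3, 0, 1): 26 + (-3) + 0 + 14 = 37
σ = (2, 3, 1, 0): 26 + (-3) + 26 + (-9) = 40
σ = (3, 0, 1, 2): 24 + 17 + 26 + 11 = 78
σ = (3, 0, 2, 1): 24 + 17 + 12 + 14 = 67
σ = (3, 1, 0, 2): 24 + 6 + 0 + 11 = 41
σ = (3, 1, 2, 0): 24 + 6 + 12 + (-9) = 33
σ = (3, 2, 0, 1): 24 + 24 + 0 + 14 = 62
σ = (3, 2, 1, 0): 24 + 24 + 26 + (-9) = 65
Optimal value attained by: σ = (0, 2, 3, 1).
Answer: det⊕(W) = 86; verdict: NONSINGULAR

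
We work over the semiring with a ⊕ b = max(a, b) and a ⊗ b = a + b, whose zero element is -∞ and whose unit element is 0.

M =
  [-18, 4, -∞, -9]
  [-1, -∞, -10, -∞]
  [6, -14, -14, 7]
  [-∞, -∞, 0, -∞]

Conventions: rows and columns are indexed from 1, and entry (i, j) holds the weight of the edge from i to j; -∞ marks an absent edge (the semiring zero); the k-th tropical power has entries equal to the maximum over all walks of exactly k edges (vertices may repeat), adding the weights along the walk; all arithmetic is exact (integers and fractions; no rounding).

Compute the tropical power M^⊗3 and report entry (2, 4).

M^⊗2:
  [3, -14, -6, -27]
  [-4, 3, -24, -3]
  [-8, 10, 7, -3]
  [6, -14, -14, 7]
M^⊗3:
  [0, 7, -20, 1]
  [2, 0, -3, -13]
  [13, -4, 0, 14]
  [-8, 10, 7, -3]
Key observation: the optimum is the walk 2->3->1->4, with weight (-10) + 6 + (-9) = -13.
Optimal value attained by: walk 2->3->1->4.
Answer: (M^⊗3)[2][4] = -13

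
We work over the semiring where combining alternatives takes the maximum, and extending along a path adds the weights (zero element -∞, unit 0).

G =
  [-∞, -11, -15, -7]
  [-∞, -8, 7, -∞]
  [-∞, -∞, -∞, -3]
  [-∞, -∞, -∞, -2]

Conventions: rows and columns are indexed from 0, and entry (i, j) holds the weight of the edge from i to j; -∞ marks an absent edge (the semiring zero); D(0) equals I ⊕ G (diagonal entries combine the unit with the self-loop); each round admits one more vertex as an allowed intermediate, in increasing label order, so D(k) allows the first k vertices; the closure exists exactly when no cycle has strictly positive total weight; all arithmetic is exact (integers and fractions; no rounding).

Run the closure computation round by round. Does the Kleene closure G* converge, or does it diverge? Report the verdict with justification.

D(0):
  [0, -11, -15, -7]
  [-∞, 0, 7, -∞]
  [-∞, -∞, 0, -3]
  [-∞, -∞, -∞, 0]
D(1):
  [0, -11, -15, -7]
  [-∞, 0, 7, -∞]
  [-∞, -∞, 0, -3]
  [-∞, -∞, -∞, 0]
D(2):
  [0, -11, -4, -7]
  [-∞, 0, 7, -∞]
  [-∞, -∞, 0, -3]
  [-∞, -∞, -∞, 0]
D(3):
  [0, -11, -4, -7]
  [-∞, 0, 7, 4]
  [-∞, -∞, 0, -3]
  [-∞, -∞, -∞, 0]
D(4):
  [0, -11, -4, -7]
  [-∞, 0, 7, 4]
  [-∞, -∞, 0, -3]
  [-∞, -∞, -∞, 0]
Key observation: every diagonal entry stays at the unit through all rounds, so no improving cycle exists.
Answer: CONVERGES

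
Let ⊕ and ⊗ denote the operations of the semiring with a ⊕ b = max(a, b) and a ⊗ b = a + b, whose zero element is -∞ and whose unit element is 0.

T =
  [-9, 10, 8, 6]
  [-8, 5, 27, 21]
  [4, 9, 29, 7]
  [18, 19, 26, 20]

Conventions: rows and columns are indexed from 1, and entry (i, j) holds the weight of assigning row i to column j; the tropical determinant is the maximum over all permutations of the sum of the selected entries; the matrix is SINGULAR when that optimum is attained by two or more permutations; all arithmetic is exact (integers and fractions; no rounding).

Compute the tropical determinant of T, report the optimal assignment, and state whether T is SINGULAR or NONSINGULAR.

σ = (1, 2, 3, 4): (-9) + 5 + 29 + 20 = 45
σ = (1, 2, 4, 3): (-9) + 5 + 7 + 26 = 29
σ = (1, 3, 2, 4): (-9) + 27 + 9 + 20 = 47
σ = (1, 3, 4, 2): (-9) + 27 + 7 + 19 = 44
σ = (1, 4, 2, 3): (-9) + 21 + 9 + 26 = 47
σ = (1, 4, 3, 2): (-9) + 21 + 29 + 19 = 60
σ = (2, 1, 3, 4): 10 + (-8) + 29 + 20 = 51
σ = (2, 1, 4, 3): 10 + (-8) + 7 + 26 = 35
σ = (2, 3, 1, 4): 10 + 27 + 4 + 20 = 61
σ = (2, 3, 4, 1): 10 + 27 + 7 + 18 = 62
σ = (2, 4, 1, 3): 10 + 21 + 4 + 26 = 61
σ = (2, 4, 3, 1): 10 + 21 + 29 + 18 = 78
σ = (3, 1, 2, 4): 8 + (-8) + 9 + 20 = 29
σ = (3, 1, 4, 2): 8 + (-8) + 7 + 19 = 26
σ = (3, 2, 1, 4): 8 + 5 + 4 + 20 = 37
σ = (3, 2, 4, 1): 8 + 5 + 7 + 18 = 38
σ = (3, 4, 1, 2): 8 + 21 + 4 + 19 = 52
σ = (3, 4, 2, 1): 8 + 21 + 9 + 18 = 56
σ = (4, 1, 2, 3): 6 + (-8) + 9 + 26 = 33
σ = (4, 1, 3, 2): 6 + (-8) + 29 + 19 = 46
σ = (4, 2, 1, 3): 6 + 5 + 4 + 26 = 41
σ = (4, 2, 3, 1): 6 + 5 + 29 + 18 = 58
σ = (4, 3, 1, 2): 6 + 27 + 4 + 19 = 56
σ = (4, 3, 2, 1): 6 + 27 + 9 + 18 = 60
Optimal value attained by: σ = (2, 4, 3, 1).
Answer: det⊕(T) = 78; verdict: NONSINGULAR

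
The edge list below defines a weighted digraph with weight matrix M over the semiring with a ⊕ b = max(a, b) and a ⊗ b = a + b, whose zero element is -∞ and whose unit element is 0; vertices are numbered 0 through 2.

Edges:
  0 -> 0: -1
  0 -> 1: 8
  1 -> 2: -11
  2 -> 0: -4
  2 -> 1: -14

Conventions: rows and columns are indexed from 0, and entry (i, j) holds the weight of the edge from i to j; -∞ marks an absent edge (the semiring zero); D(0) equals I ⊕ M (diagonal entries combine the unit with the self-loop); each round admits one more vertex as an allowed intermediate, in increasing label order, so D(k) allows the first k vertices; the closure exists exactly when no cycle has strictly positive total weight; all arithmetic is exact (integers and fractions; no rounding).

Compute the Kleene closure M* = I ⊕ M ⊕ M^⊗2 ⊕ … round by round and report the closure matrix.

D(0):
  [0, 8, -∞]
  [-∞, 0, -11]
  [-4, -14, 0]
D(1):
  [0, 8, -∞]
  [-∞, 0, -11]
  [-4, 4, 0]
D(2):
  [0, 8, -3]
  [-∞, 0, -11]
  [-4, 4, 0]
D(3):
  [0, 8, -3]
  [-15, 0, -11]
  [-4, 4, 0]
Answer: M* = [[0, 8, -3], [-15, 0, -11], [-4, 4, 0]]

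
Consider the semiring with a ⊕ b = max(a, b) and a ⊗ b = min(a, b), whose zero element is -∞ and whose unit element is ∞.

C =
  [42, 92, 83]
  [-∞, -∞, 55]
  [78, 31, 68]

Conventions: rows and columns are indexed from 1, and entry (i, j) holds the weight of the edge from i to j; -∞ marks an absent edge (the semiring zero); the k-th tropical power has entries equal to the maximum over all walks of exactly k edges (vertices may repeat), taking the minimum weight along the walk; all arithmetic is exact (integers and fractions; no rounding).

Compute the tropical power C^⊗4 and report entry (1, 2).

C^⊗2:
  [78, 42, 68]
  [55, 31, 55]
  [68, 78, 78]
C^⊗3:
  [68, 78, 78]
  [55, 55, 55]
  [78, 68, 68]
C^⊗4:
  [78, 68, 68]
  [55, 55, 55]
  [68, 78, 78]
Key observation: the optimum is the walk 1->3->3->1->2, with weight 83 min 68 min 78 min 92 = 68.
Optimal value attained by: walk 1->3->3->1->2.
Answer: (C^⊗4)[1][2] = 68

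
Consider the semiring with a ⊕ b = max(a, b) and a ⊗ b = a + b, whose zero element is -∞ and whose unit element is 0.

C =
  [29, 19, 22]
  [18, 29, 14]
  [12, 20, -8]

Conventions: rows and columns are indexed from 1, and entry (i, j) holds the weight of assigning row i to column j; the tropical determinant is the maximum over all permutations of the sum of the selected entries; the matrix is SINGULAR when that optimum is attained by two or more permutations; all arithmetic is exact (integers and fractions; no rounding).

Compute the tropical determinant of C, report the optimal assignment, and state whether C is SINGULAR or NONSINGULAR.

σ = (1, 2, 3): 29 + 29 + (-8) = 50
σ = (1, 3, 2): 29 + 14 + 20 = 63
σ = (2, 1, 3): 19 + 18 + (-8) = 29
σ = (2, 3, 1): 19 + 14 + 12 = 45
σ = (3, 1, 2): 22 + 18 + 20 = 60
σ = (3, 2, 1): 22 + 29 + 12 = 63
Optimal value attained by: σ = (1, 3, 2).
Answer: det⊕(C) = 63; verdict: SINGULAR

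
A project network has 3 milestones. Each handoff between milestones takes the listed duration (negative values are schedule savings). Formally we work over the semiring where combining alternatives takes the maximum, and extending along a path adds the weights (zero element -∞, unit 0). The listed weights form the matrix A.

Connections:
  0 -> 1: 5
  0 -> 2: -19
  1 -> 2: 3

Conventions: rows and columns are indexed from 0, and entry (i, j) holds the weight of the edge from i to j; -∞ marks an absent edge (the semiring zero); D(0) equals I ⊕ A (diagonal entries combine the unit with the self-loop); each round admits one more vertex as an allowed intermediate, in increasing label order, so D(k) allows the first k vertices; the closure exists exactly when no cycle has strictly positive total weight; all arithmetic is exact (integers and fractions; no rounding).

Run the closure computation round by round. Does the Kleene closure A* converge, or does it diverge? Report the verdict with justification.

D(0):
  [0, 5, -19]
  [-∞, 0, 3]
  [-∞, -∞, 0]
D(1):
  [0, 5, -19]
  [-∞, 0, 3]
  [-∞, -∞, 0]
D(2):
  [0, 5, 8]
  [-∞, 0, 3]
  [-∞, -∞, 0]
D(3):
  [0, 5, 8]
  [-∞, 0, 3]
  [-∞, -∞, 0]
Key observation: every diagonal entry stays at the unit through all rounds, so no improving cycle exists.
Answer: CONVERGES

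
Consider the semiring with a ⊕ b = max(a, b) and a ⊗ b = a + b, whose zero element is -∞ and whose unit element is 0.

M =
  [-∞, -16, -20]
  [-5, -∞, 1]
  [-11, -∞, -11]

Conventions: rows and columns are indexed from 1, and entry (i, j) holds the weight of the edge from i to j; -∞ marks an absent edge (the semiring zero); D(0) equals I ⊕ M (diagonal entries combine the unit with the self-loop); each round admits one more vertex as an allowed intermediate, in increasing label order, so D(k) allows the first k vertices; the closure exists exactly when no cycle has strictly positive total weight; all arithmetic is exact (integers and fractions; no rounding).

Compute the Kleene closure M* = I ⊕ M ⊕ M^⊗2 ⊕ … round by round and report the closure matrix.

D(0):
  [0, -16, -20]
  [-5, 0, 1]
  [-11, -∞, 0]
D(1):
  [0, -16, -20]
  [-5, 0, 1]
  [-11, -27, 0]
D(2):
  [0, -16, -15]
  [-5, 0, 1]
  [-11, -27, 0]
D(3):
  [0, -16, -15]
  [-5, 0, 1]
  [-11, -27, 0]
Answer: M* = [[0, -16, -15], [-5, 0, 1], [-11, -27, 0]]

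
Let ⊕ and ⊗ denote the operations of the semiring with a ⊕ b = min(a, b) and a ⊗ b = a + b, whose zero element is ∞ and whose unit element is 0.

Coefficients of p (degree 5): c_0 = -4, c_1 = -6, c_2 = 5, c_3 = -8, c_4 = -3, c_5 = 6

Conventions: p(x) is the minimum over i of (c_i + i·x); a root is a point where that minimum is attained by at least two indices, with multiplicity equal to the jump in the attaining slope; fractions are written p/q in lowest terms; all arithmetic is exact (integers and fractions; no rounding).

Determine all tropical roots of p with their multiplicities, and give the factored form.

hull edge (i=0, c=-4) to (i=1, c=-6): slope -2, span 1
hull edge (i=1, c=-6) to (i=3, c=-8): slope -1, span 2
hull edge (i=3, c=-8) to (i=4, c=-3): slope 5, span 1
hull edge (i=4, c=-3) to (i=5, c=6): slope 9, span 1
Factored form: p(x) = 6 ⊗ (x ⊕ (-9)) ⊗ (x ⊕ (-5)) ⊗ (x ⊕ 1) ⊗ (x ⊕ 1) ⊗ (x ⊕ 2)
Answer: roots = -9 (mult 1), -5 (mult 1), 1 (mult 2), 2 (mult 1)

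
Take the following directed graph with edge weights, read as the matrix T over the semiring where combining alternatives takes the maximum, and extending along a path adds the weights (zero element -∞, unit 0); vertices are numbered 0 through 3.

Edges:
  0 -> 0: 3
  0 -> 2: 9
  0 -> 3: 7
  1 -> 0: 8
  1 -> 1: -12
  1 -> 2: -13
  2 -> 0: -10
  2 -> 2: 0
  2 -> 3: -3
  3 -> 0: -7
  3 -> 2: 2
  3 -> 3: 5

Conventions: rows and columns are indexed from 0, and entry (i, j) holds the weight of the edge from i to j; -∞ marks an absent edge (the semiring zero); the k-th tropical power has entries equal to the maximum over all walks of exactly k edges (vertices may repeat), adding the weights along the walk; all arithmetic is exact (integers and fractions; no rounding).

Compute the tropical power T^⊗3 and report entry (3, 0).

T^⊗2:
  [6, -∞, 12, 12]
  [11, -24, 17, 15]
  [-7, -∞, 0, 2]
  [-2, -∞, 7, 10]
T^⊗3:
  [9, -∞, 15, 17]
  [14, -36, 20, 20]
  [-4, -∞, 4, 7]
  [3, -∞, 12, 15]
Key observation: the optimum is the walk 3->3->3->0, with weight 5 + 5 + (-7) = 3.
Optimal value attained by: walk 3->3->3->0.
Answer: (T^⊗3)[3][0] = 3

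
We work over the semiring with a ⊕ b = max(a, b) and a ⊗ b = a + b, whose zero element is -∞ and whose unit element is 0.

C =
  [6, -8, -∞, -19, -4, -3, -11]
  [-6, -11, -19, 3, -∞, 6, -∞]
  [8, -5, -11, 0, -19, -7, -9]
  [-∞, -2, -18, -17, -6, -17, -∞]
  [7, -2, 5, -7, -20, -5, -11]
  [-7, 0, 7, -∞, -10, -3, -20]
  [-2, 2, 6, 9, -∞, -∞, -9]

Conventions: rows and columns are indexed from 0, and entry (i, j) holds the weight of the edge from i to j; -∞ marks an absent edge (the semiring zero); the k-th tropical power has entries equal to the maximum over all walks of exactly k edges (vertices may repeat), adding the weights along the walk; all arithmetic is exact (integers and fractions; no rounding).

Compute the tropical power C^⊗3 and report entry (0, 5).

C^⊗2:
  [12, -2, 4, -2, 2, 3, -5]
  [0, 6, 13, -8, -3, 3, -14]
  [14, 0, 0, 0, 4, 5, -3]
  [1, -8, -1, 1, -23, 4, -17]
  [13, 0, 2, 5, 3, 4, -4]
  [15, 2, 4, 7, -11, 6, -2]
  [14, 7, -3, 6, 3, 8, -3]
C^⊗3:
  [18, 4, 10, 4, 8, 9, 1]
  [21, 8, 10, 13, -4, 12, 4]
  [20, 6, 12, 6, 10, 11, 3]
  [7, 4, 11, -1, -3, 1, -10]
  [19, 5, 11, 5, 9, 10, 2]
  [21, 7, 13, 7, 11, 12, 4]
  [20, 8, 15, 10, 10, 13, 3]
Key observation: the optimum is the walk 0->0->0->5, with weight 6 + 6 + (-3) = 9.
Optimal value attained by: walk 0->0->0->5.
Answer: (C^⊗3)[0][5] = 9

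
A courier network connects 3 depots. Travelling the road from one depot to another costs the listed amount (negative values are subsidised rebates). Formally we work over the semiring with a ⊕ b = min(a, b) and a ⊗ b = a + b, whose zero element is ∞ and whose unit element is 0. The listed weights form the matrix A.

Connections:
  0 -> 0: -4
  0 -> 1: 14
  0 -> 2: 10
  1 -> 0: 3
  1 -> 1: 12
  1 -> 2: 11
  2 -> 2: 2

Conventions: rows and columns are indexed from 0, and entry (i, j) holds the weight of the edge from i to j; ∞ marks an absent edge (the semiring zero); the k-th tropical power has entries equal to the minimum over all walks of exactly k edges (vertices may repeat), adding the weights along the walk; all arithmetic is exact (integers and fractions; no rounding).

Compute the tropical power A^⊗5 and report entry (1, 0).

A^⊗2:
  [-8, 10, 6]
  [-1, 17, 13]
  [∞, ∞, 4]
A^⊗3:
  [-12, 6, 2]
  [-5, 13, 9]
  [∞, ∞, 6]
A^⊗4:
  [-16, 2, -2]
  [-9, 9, 5]
  [∞, ∞, 8]
A^⊗5:
  [-20, -2, -6]
  [-13, 5, 1]
  [∞, ∞, 10]
Key observation: the optimum is the walk 1->0->0->0->0->0, with weight 3 + (-4) + (-4) + (-4) + (-4) = -13.
Optimal value attained by: walk 1->0->0->0->0->0.
Answer: (A^⊗5)[1][0] = -13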